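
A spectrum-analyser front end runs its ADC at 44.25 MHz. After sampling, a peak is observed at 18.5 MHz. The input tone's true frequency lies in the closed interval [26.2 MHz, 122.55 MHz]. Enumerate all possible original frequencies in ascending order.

Frequencies that alias to 18.5 MHz are k·fs ± 18.5 MHz for integer k ≥ 0.
k=0: 18.5 MHz.
k=1: 25.75 MHz, 62.75 MHz.
k=2: 70 MHz, 107 MHz.
k=3: 114.25 MHz, 151.25 MHz.
k=4: 158.5 MHz, 195.5 MHz.
Within [26.2 MHz, 122.55 MHz]: 62.75 MHz, 70 MHz, 107 MHz, 114.25 MHz.

62.75 MHz, 70 MHz, 107 MHz, 114.25 MHz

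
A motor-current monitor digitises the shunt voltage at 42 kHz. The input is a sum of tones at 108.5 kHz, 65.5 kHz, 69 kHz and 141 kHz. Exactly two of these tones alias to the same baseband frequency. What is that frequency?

15 kHz

fs/2 = 21 kHz.
108.5 kHz mod fs = 24.5 kHz.
24.5 kHz > fs/2 = 21 kHz, folds to fs − 24.5 kHz = 17.5 kHz.
65.5 kHz mod fs = 23.5 kHz.
23.5 kHz > fs/2 = 21 kHz, folds to fs − 23.5 kHz = 18.5 kHz.
69 kHz mod fs = 27 kHz.
27 kHz > fs/2 = 21 kHz, folds to fs − 27 kHz = 15 kHz.
141 kHz mod fs = 15 kHz.
15 kHz ≤ fs/2 = 21 kHz, appears at 15 kHz.
69 kHz and 141 kHz both map to 15 kHz.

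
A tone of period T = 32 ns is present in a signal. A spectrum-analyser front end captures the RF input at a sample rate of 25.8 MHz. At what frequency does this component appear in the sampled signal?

5.45 MHz

T = 32 ns → f = 1/T = 31.25 MHz.
31.25 MHz mod fs = 5.45 MHz.
5.45 MHz ≤ fs/2 = 12.9 MHz, appears at 5.45 MHz.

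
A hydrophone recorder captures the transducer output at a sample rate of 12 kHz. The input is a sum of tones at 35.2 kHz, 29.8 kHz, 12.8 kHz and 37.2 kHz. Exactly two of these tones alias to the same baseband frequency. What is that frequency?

fs/2 = 6 kHz.
35.2 kHz mod fs = 11.2 kHz.
11.2 kHz > fs/2 = 6 kHz, folds to fs − 11.2 kHz = 0.8 kHz.
29.8 kHz mod fs = 5.8 kHz.
5.8 kHz ≤ fs/2 = 6 kHz, appears at 5.8 kHz.
12.8 kHz mod fs = 0.8 kHz.
0.8 kHz ≤ fs/2 = 6 kHz, appears at 0.8 kHz.
37.2 kHz mod fs = 1.2 kHz.
1.2 kHz ≤ fs/2 = 6 kHz, appears at 1.2 kHz.
12.8 kHz and 35.2 kHz both map to 0.8 kHz.

0.8 kHz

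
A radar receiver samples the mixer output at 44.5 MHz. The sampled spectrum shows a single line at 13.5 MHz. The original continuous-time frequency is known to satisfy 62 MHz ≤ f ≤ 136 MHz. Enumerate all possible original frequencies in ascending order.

Frequencies that alias to 13.5 MHz are k·fs ± 13.5 MHz for integer k ≥ 0.
k=0: 13.5 MHz.
k=1: 31 MHz, 58 MHz.
k=2: 75.5 MHz, 102.5 MHz.
k=3: 120 MHz, 147 MHz.
k=4: 164.5 MHz, 191.5 MHz.
Within [62 MHz, 136 MHz]: 75.5 MHz, 102.5 MHz, 120 MHz.

75.5 MHz, 102.5 MHz, 120 MHz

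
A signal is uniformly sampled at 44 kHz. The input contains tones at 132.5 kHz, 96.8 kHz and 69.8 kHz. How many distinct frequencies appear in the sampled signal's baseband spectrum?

fs/2 = 22 kHz.
132.5 kHz mod fs = 0.5 kHz.
0.5 kHz ≤ fs/2 = 22 kHz, appears at 0.5 kHz.
96.8 kHz mod fs = 8.8 kHz.
8.8 kHz ≤ fs/2 = 22 kHz, appears at 8.8 kHz.
69.8 kHz mod fs = 25.8 kHz.
25.8 kHz > fs/2 = 22 kHz, folds to fs − 25.8 kHz = 18.2 kHz.
Distinct values: {0.5 kHz, 8.8 kHz, 18.2 kHz} → 3.

3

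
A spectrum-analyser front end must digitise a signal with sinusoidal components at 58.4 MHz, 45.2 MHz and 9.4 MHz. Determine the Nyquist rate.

116.8 MHz

Highest-frequency component: 58.4 MHz.
Nyquist rate = 2 × 58.4 MHz = 116.8 MHz.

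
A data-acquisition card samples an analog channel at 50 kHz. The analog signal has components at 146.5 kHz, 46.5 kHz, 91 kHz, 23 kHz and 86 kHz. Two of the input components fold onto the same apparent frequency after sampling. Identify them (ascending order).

46.5 kHz, 146.5 kHz

fs/2 = 25 kHz.
146.5 kHz mod fs = 46.5 kHz.
46.5 kHz > fs/2 = 25 kHz, folds to fs − 46.5 kHz = 3.5 kHz.
46.5 kHz > fs/2 = 25 kHz, folds to fs − 46.5 kHz = 3.5 kHz.
91 kHz mod fs = 41 kHz.
41 kHz > fs/2 = 25 kHz, folds to fs − 41 kHz = 9 kHz.
23 kHz ≤ fs/2 = 25 kHz, passes unchanged.
86 kHz mod fs = 36 kHz.
36 kHz > fs/2 = 25 kHz, folds to fs − 36 kHz = 14 kHz.
46.5 kHz and 146.5 kHz both map to 3.5 kHz.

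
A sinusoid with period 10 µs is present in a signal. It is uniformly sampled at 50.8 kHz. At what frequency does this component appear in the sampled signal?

1.6 kHz

T = 10 µs → f = 1/T = 100 kHz.
100 kHz mod fs = 49.2 kHz.
49.2 kHz > fs/2 = 25.4 kHz, folds to fs − 49.2 kHz = 1.6 kHz.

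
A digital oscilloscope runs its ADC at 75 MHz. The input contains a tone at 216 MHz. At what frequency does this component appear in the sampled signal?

9 MHz

216 MHz mod fs = 66 MHz.
66 MHz > fs/2 = 37.5 MHz, folds to fs − 66 MHz = 9 MHz.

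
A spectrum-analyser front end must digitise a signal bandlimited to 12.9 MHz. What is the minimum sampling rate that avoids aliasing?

25.8 MHz

Nyquist rate = 2 × 12.9 MHz = 25.8 MHz.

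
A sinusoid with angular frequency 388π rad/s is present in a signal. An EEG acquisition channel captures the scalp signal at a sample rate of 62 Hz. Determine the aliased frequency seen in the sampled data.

8 Hz

ω = 388π rad/s → f = ω/(2π) = 194 Hz.
194 Hz mod fs = 8 Hz.
8 Hz ≤ fs/2 = 31 Hz, appears at 8 Hz.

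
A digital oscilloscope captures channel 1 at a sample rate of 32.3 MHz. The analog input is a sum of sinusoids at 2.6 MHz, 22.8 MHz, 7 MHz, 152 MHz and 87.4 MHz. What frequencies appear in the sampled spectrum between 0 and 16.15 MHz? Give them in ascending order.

2.6 MHz, 7 MHz, 9.5 MHz

fs/2 = 16.15 MHz.
2.6 MHz ≤ fs/2 = 16.15 MHz, passes unchanged.
22.8 MHz > fs/2 = 16.15 MHz, folds to fs − 22.8 MHz = 9.5 MHz.
7 MHz ≤ fs/2 = 16.15 MHz, passes unchanged.
152 MHz mod fs = 22.8 MHz.
22.8 MHz > fs/2 = 16.15 MHz, folds to fs − 22.8 MHz = 9.5 MHz.
87.4 MHz mod fs = 22.8 MHz.
22.8 MHz > fs/2 = 16.15 MHz, folds to fs − 22.8 MHz = 9.5 MHz.
Distinct values: {2.6 MHz, 7 MHz, 9.5 MHz}.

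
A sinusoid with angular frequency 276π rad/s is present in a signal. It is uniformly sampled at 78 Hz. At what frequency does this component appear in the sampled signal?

ω = 276π rad/s → f = ω/(2π) = 138 Hz.
138 Hz mod fs = 60 Hz.
60 Hz > fs/2 = 39 Hz, folds to fs − 60 Hz = 18 Hz.

18 Hz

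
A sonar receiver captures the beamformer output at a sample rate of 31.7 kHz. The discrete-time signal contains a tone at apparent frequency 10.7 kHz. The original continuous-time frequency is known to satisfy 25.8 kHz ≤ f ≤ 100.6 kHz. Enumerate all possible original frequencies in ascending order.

42.4 kHz, 52.7 kHz, 74.1 kHz, 84.4 kHz

Frequencies that alias to 10.7 kHz are k·fs ± 10.7 kHz for integer k ≥ 0.
k=0: 10.7 kHz.
k=1: 21 kHz, 42.4 kHz.
k=2: 52.7 kHz, 74.1 kHz.
k=3: 84.4 kHz, 105.8 kHz.
k=4: 116.1 kHz, 137.5 kHz.
Within [25.8 kHz, 100.6 kHz]: 42.4 kHz, 52.7 kHz, 74.1 kHz, 84.4 kHz.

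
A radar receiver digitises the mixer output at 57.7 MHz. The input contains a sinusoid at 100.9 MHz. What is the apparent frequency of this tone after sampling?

100.9 MHz mod fs = 43.2 MHz.
43.2 MHz > fs/2 = 28.85 MHz, folds to fs − 43.2 MHz = 14.5 MHz.

14.5 MHz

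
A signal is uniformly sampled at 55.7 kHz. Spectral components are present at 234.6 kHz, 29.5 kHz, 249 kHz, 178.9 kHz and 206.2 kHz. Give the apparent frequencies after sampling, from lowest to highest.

11.8 kHz, 16.6 kHz, 26.2 kHz

fs/2 = 27.85 kHz.
234.6 kHz mod fs = 11.8 kHz.
11.8 kHz ≤ fs/2 = 27.85 kHz, appears at 11.8 kHz.
29.5 kHz > fs/2 = 27.85 kHz, folds to fs − 29.5 kHz = 26.2 kHz.
249 kHz mod fs = 26.2 kHz.
26.2 kHz ≤ fs/2 = 27.85 kHz, appears at 26.2 kHz.
178.9 kHz mod fs = 11.8 kHz.
11.8 kHz ≤ fs/2 = 27.85 kHz, appears at 11.8 kHz.
206.2 kHz mod fs = 39.1 kHz.
39.1 kHz > fs/2 = 27.85 kHz, folds to fs − 39.1 kHz = 16.6 kHz.
Distinct values: {11.8 kHz, 16.6 kHz, 26.2 kHz}.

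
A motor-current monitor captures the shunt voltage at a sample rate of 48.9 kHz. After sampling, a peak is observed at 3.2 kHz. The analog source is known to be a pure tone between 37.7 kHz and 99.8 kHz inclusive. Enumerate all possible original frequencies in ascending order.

45.7 kHz, 52.1 kHz, 94.6 kHz

Frequencies that alias to 3.2 kHz are k·fs ± 3.2 kHz for integer k ≥ 0.
k=0: 3.2 kHz.
k=1: 45.7 kHz, 52.1 kHz.
k=2: 94.6 kHz, 101 kHz.
k=3: 143.5 kHz, 149.9 kHz.
Within [37.7 kHz, 99.8 kHz]: 45.7 kHz, 52.1 kHz, 94.6 kHz.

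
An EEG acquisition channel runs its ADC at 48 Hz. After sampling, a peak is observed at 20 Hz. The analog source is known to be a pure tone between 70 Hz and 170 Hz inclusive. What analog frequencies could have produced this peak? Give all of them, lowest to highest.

Frequencies that alias to 20 Hz are k·fs ± 20 Hz for integer k ≥ 0.
k=0: 20 Hz.
k=1: 28 Hz, 68 Hz.
k=2: 76 Hz, 116 Hz.
k=3: 124 Hz, 164 Hz.
k=4: 172 Hz, 212 Hz.
Within [70 Hz, 170 Hz]: 76 Hz, 116 Hz, 124 Hz, 164 Hz.

76 Hz, 116 Hz, 124 Hz, 164 Hz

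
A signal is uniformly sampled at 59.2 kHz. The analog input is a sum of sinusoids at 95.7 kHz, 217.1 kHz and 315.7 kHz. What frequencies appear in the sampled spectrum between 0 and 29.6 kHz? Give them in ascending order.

19.7 kHz, 22.7 kHz

fs/2 = 29.6 kHz.
95.7 kHz mod fs = 36.5 kHz.
36.5 kHz > fs/2 = 29.6 kHz, folds to fs − 36.5 kHz = 22.7 kHz.
217.1 kHz mod fs = 39.5 kHz.
39.5 kHz > fs/2 = 29.6 kHz, folds to fs − 39.5 kHz = 19.7 kHz.
315.7 kHz mod fs = 19.7 kHz.
19.7 kHz ≤ fs/2 = 29.6 kHz, appears at 19.7 kHz.
Distinct values: {19.7 kHz, 22.7 kHz}.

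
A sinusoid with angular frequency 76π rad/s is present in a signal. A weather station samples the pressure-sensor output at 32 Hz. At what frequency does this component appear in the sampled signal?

ω = 76π rad/s → f = ω/(2π) = 38 Hz.
38 Hz mod fs = 6 Hz.
6 Hz ≤ fs/2 = 16 Hz, appears at 6 Hz.

6 Hz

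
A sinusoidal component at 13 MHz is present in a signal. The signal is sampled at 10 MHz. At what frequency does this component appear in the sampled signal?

3 MHz

13 MHz mod fs = 3 MHz.
3 MHz ≤ fs/2 = 5 MHz, appears at 3 MHz.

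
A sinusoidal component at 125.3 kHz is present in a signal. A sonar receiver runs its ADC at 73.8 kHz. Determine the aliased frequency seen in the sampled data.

22.3 kHz

125.3 kHz mod fs = 51.5 kHz.
51.5 kHz > fs/2 = 36.9 kHz, folds to fs − 51.5 kHz = 22.3 kHz.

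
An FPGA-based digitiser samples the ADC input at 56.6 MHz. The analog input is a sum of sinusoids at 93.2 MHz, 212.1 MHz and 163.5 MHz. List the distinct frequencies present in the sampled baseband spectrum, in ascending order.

6.3 MHz, 14.3 MHz, 20 MHz

fs/2 = 28.3 MHz.
93.2 MHz mod fs = 36.6 MHz.
36.6 MHz > fs/2 = 28.3 MHz, folds to fs − 36.6 MHz = 20 MHz.
212.1 MHz mod fs = 42.3 MHz.
42.3 MHz > fs/2 = 28.3 MHz, folds to fs − 42.3 MHz = 14.3 MHz.
163.5 MHz mod fs = 50.3 MHz.
50.3 MHz > fs/2 = 28.3 MHz, folds to fs − 50.3 MHz = 6.3 MHz.
Distinct values: {6.3 MHz, 14.3 MHz, 20 MHz}.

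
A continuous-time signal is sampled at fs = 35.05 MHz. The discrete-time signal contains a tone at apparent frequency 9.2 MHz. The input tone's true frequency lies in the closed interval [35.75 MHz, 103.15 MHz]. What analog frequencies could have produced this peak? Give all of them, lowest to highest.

44.25 MHz, 60.9 MHz, 79.3 MHz, 95.95 MHz

Frequencies that alias to 9.2 MHz are k·fs ± 9.2 MHz for integer k ≥ 0.
k=0: 9.2 MHz.
k=1: 25.85 MHz, 44.25 MHz.
k=2: 60.9 MHz, 79.3 MHz.
k=3: 95.95 MHz, 114.35 MHz.
k=4: 131 MHz, 149.4 MHz.
Within [35.75 MHz, 103.15 MHz]: 44.25 MHz, 60.9 MHz, 79.3 MHz, 95.95 MHz.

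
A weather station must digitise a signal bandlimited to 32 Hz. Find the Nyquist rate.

64 Hz

Nyquist rate = 2 × 32 Hz = 64 Hz.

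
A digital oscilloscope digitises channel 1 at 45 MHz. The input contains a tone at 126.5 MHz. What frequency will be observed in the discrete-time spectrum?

126.5 MHz mod fs = 36.5 MHz.
36.5 MHz > fs/2 = 22.5 MHz, folds to fs − 36.5 MHz = 8.5 MHz.

8.5 MHz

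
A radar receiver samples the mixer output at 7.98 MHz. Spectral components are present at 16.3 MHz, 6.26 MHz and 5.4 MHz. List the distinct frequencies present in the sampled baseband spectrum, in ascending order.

0.34 MHz, 1.72 MHz, 2.58 MHz

fs/2 = 3.99 MHz.
16.3 MHz mod fs = 0.34 MHz.
0.34 MHz ≤ fs/2 = 3.99 MHz, appears at 0.34 MHz.
6.26 MHz > fs/2 = 3.99 MHz, folds to fs − 6.26 MHz = 1.72 MHz.
5.4 MHz > fs/2 = 3.99 MHz, folds to fs − 5.4 MHz = 2.58 MHz.
Distinct values: {0.34 MHz, 1.72 MHz, 2.58 MHz}.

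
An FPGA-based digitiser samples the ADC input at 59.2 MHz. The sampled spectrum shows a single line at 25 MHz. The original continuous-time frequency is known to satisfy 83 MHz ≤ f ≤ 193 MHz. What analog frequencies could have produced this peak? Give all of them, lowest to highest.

84.2 MHz, 93.4 MHz, 143.4 MHz, 152.6 MHz

Frequencies that alias to 25 MHz are k·fs ± 25 MHz for integer k ≥ 0.
k=0: 25 MHz.
k=1: 34.2 MHz, 84.2 MHz.
k=2: 93.4 MHz, 143.4 MHz.
k=3: 152.6 MHz, 202.6 MHz.
k=4: 211.8 MHz, 261.8 MHz.
Within [83 MHz, 193 MHz]: 84.2 MHz, 93.4 MHz, 143.4 MHz, 152.6 MHz.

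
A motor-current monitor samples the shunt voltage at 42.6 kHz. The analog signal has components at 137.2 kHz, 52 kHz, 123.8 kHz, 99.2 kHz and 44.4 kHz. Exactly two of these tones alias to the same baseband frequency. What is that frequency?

fs/2 = 21.3 kHz.
137.2 kHz mod fs = 9.4 kHz.
9.4 kHz ≤ fs/2 = 21.3 kHz, appears at 9.4 kHz.
52 kHz mod fs = 9.4 kHz.
9.4 kHz ≤ fs/2 = 21.3 kHz, appears at 9.4 kHz.
123.8 kHz mod fs = 38.6 kHz.
38.6 kHz > fs/2 = 21.3 kHz, folds to fs − 38.6 kHz = 4 kHz.
99.2 kHz mod fs = 14 kHz.
14 kHz ≤ fs/2 = 21.3 kHz, appears at 14 kHz.
44.4 kHz mod fs = 1.8 kHz.
1.8 kHz ≤ fs/2 = 21.3 kHz, appears at 1.8 kHz.
52 kHz and 137.2 kHz both map to 9.4 kHz.

9.4 kHz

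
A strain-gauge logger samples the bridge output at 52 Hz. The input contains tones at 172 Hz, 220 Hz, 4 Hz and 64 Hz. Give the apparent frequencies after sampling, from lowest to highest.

fs/2 = 26 Hz.
172 Hz mod fs = 16 Hz.
16 Hz ≤ fs/2 = 26 Hz, appears at 16 Hz.
220 Hz mod fs = 12 Hz.
12 Hz ≤ fs/2 = 26 Hz, appears at 12 Hz.
4 Hz ≤ fs/2 = 26 Hz, passes unchanged.
64 Hz mod fs = 12 Hz.
12 Hz ≤ fs/2 = 26 Hz, appears at 12 Hz.
Distinct values: {4 Hz, 12 Hz, 16 Hz}.

4 Hz, 12 Hz, 16 Hz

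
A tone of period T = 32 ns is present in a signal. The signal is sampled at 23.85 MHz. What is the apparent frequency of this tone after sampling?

T = 32 ns → f = 1/T = 31.25 MHz.
31.25 MHz mod fs = 7.4 MHz.
7.4 MHz ≤ fs/2 = 11.925 MHz, appears at 7.4 MHz.

7.4 MHz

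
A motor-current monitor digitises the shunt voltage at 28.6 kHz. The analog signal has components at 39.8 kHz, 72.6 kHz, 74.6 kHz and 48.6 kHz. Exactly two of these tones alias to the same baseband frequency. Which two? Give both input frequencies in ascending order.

fs/2 = 14.3 kHz.
39.8 kHz mod fs = 11.2 kHz.
11.2 kHz ≤ fs/2 = 14.3 kHz, appears at 11.2 kHz.
72.6 kHz mod fs = 15.4 kHz.
15.4 kHz > fs/2 = 14.3 kHz, folds to fs − 15.4 kHz = 13.2 kHz.
74.6 kHz mod fs = 17.4 kHz.
17.4 kHz > fs/2 = 14.3 kHz, folds to fs − 17.4 kHz = 11.2 kHz.
48.6 kHz mod fs = 20 kHz.
20 kHz > fs/2 = 14.3 kHz, folds to fs − 20 kHz = 8.6 kHz.
39.8 kHz and 74.6 kHz both map to 11.2 kHz.

39.8 kHz, 74.6 kHz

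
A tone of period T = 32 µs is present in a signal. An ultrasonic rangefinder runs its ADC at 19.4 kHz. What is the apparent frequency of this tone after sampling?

7.55 kHz

T = 32 µs → f = 1/T = 31.25 kHz.
31.25 kHz mod fs = 11.85 kHz.
11.85 kHz > fs/2 = 9.7 kHz, folds to fs − 11.85 kHz = 7.55 kHz.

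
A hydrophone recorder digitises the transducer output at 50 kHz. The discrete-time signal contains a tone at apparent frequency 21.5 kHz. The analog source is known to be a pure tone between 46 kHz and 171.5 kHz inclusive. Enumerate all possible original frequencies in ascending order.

71.5 kHz, 78.5 kHz, 121.5 kHz, 128.5 kHz, 171.5 kHz

Frequencies that alias to 21.5 kHz are k·fs ± 21.5 kHz for integer k ≥ 0.
k=0: 21.5 kHz.
k=1: 28.5 kHz, 71.5 kHz.
k=2: 78.5 kHz, 121.5 kHz.
k=3: 128.5 kHz, 171.5 kHz.
k=4: 178.5 kHz, 221.5 kHz.
Within [46 kHz, 171.5 kHz]: 71.5 kHz, 78.5 kHz, 121.5 kHz, 128.5 kHz, 171.5 kHz.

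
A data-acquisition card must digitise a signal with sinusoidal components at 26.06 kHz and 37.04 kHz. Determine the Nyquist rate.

Highest-frequency component: 37.04 kHz.
Nyquist rate = 2 × 37.04 kHz = 74.08 kHz.

74.08 kHz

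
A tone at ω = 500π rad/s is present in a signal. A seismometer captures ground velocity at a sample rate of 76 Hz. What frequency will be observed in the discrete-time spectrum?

ω = 500π rad/s → f = ω/(2π) = 250 Hz.
250 Hz mod fs = 22 Hz.
22 Hz ≤ fs/2 = 38 Hz, appears at 22 Hz.

22 Hz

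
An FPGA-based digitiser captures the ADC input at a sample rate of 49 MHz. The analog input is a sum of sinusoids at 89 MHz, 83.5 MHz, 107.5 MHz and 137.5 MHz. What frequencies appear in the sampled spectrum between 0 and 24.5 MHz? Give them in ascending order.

fs/2 = 24.5 MHz.
89 MHz mod fs = 40 MHz.
40 MHz > fs/2 = 24.5 MHz, folds to fs − 40 MHz = 9 MHz.
83.5 MHz mod fs = 34.5 MHz.
34.5 MHz > fs/2 = 24.5 MHz, folds to fs − 34.5 MHz = 14.5 MHz.
107.5 MHz mod fs = 9.5 MHz.
9.5 MHz ≤ fs/2 = 24.5 MHz, appears at 9.5 MHz.
137.5 MHz mod fs = 39.5 MHz.
39.5 MHz > fs/2 = 24.5 MHz, folds to fs − 39.5 MHz = 9.5 MHz.
Distinct values: {9 MHz, 9.5 MHz, 14.5 MHz}.

9 MHz, 9.5 MHz, 14.5 MHz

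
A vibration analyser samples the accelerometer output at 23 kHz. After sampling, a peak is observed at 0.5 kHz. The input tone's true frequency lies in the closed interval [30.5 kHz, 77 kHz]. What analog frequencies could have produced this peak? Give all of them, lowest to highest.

45.5 kHz, 46.5 kHz, 68.5 kHz, 69.5 kHz

Frequencies that alias to 0.5 kHz are k·fs ± 0.5 kHz for integer k ≥ 0.
k=0: 0.5 kHz.
k=1: 22.5 kHz, 23.5 kHz.
k=2: 45.5 kHz, 46.5 kHz.
k=3: 68.5 kHz, 69.5 kHz.
k=4: 91.5 kHz, 92.5 kHz.
Within [30.5 kHz, 77 kHz]: 45.5 kHz, 46.5 kHz, 68.5 kHz, 69.5 kHz.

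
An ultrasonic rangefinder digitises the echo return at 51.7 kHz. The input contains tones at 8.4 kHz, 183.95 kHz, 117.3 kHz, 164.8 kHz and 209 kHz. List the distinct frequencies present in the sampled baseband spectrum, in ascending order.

2.2 kHz, 8.4 kHz, 9.7 kHz, 13.9 kHz, 22.85 kHz

fs/2 = 25.85 kHz.
8.4 kHz ≤ fs/2 = 25.85 kHz, passes unchanged.
183.95 kHz mod fs = 28.85 kHz.
28.85 kHz > fs/2 = 25.85 kHz, folds to fs − 28.85 kHz = 22.85 kHz.
117.3 kHz mod fs = 13.9 kHz.
13.9 kHz ≤ fs/2 = 25.85 kHz, appears at 13.9 kHz.
164.8 kHz mod fs = 9.7 kHz.
9.7 kHz ≤ fs/2 = 25.85 kHz, appears at 9.7 kHz.
209 kHz mod fs = 2.2 kHz.
2.2 kHz ≤ fs/2 = 25.85 kHz, appears at 2.2 kHz.
Distinct values: {2.2 kHz, 8.4 kHz, 9.7 kHz, 13.9 kHz, 22.85 kHz}.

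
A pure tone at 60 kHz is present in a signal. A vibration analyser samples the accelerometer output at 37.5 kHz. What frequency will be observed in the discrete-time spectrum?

15 kHz

60 kHz mod fs = 22.5 kHz.
22.5 kHz > fs/2 = 18.75 kHz, folds to fs − 22.5 kHz = 15 kHz.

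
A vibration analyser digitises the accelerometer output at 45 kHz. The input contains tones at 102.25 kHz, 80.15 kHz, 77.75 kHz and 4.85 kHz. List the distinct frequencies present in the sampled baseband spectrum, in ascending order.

fs/2 = 22.5 kHz.
102.25 kHz mod fs = 12.25 kHz.
12.25 kHz ≤ fs/2 = 22.5 kHz, appears at 12.25 kHz.
80.15 kHz mod fs = 35.15 kHz.
35.15 kHz > fs/2 = 22.5 kHz, folds to fs − 35.15 kHz = 9.85 kHz.
77.75 kHz mod fs = 32.75 kHz.
32.75 kHz > fs/2 = 22.5 kHz, folds to fs − 32.75 kHz = 12.25 kHz.
4.85 kHz ≤ fs/2 = 22.5 kHz, passes unchanged.
Distinct values: {4.85 kHz, 9.85 kHz, 12.25 kHz}.

4.85 kHz, 9.85 kHz, 12.25 kHz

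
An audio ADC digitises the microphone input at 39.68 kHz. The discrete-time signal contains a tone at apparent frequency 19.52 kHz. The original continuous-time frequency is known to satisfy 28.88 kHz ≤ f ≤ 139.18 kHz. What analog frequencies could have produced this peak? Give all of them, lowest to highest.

59.2 kHz, 59.84 kHz, 98.88 kHz, 99.52 kHz, 138.56 kHz

Frequencies that alias to 19.52 kHz are k·fs ± 19.52 kHz for integer k ≥ 0.
k=0: 19.52 kHz.
k=1: 20.16 kHz, 59.2 kHz.
k=2: 59.84 kHz, 98.88 kHz.
k=3: 99.52 kHz, 138.56 kHz.
k=4: 139.2 kHz, 178.24 kHz.
Within [28.88 kHz, 139.18 kHz]: 59.2 kHz, 59.84 kHz, 98.88 kHz, 99.52 kHz, 138.56 kHz.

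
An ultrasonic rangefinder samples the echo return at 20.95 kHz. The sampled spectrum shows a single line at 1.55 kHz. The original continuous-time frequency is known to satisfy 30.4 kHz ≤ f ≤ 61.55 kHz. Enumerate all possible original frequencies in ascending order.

40.35 kHz, 43.45 kHz, 61.3 kHz

Frequencies that alias to 1.55 kHz are k·fs ± 1.55 kHz for integer k ≥ 0.
k=0: 1.55 kHz.
k=1: 19.4 kHz, 22.5 kHz.
k=2: 40.35 kHz, 43.45 kHz.
k=3: 61.3 kHz, 64.4 kHz.
k=4: 82.25 kHz, 85.35 kHz.
Within [30.4 kHz, 61.55 kHz]: 40.35 kHz, 43.45 kHz, 61.3 kHz.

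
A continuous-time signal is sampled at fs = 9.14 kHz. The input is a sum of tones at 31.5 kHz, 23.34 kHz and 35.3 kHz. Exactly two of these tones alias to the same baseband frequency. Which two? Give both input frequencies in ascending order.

fs/2 = 4.57 kHz.
31.5 kHz mod fs = 4.08 kHz.
4.08 kHz ≤ fs/2 = 4.57 kHz, appears at 4.08 kHz.
23.34 kHz mod fs = 5.06 kHz.
5.06 kHz > fs/2 = 4.57 kHz, folds to fs − 5.06 kHz = 4.08 kHz.
35.3 kHz mod fs = 7.88 kHz.
7.88 kHz > fs/2 = 4.57 kHz, folds to fs − 7.88 kHz = 1.26 kHz.
23.34 kHz and 31.5 kHz both map to 4.08 kHz.

23.34 kHz, 31.5 kHz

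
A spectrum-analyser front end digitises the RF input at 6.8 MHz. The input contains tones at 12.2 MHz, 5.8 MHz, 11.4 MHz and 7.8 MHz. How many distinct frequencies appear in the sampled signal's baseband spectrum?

fs/2 = 3.4 MHz.
12.2 MHz mod fs = 5.4 MHz.
5.4 MHz > fs/2 = 3.4 MHz, folds to fs − 5.4 MHz = 1.4 MHz.
5.8 MHz > fs/2 = 3.4 MHz, folds to fs − 5.8 MHz = 1 MHz.
11.4 MHz mod fs = 4.6 MHz.
4.6 MHz > fs/2 = 3.4 MHz, folds to fs − 4.6 MHz = 2.2 MHz.
7.8 MHz mod fs = 1 MHz.
1 MHz ≤ fs/2 = 3.4 MHz, appears at 1 MHz.
Distinct values: {1 MHz, 1.4 MHz, 2.2 MHz} → 3.

3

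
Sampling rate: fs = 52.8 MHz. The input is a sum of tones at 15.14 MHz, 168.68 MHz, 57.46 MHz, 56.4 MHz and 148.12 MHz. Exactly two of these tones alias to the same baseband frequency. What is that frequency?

fs/2 = 26.4 MHz.
15.14 MHz ≤ fs/2 = 26.4 MHz, passes unchanged.
168.68 MHz mod fs = 10.28 MHz.
10.28 MHz ≤ fs/2 = 26.4 MHz, appears at 10.28 MHz.
57.46 MHz mod fs = 4.66 MHz.
4.66 MHz ≤ fs/2 = 26.4 MHz, appears at 4.66 MHz.
56.4 MHz mod fs = 3.6 MHz.
3.6 MHz ≤ fs/2 = 26.4 MHz, appears at 3.6 MHz.
148.12 MHz mod fs = 42.52 MHz.
42.52 MHz > fs/2 = 26.4 MHz, folds to fs − 42.52 MHz = 10.28 MHz.
148.12 MHz and 168.68 MHz both map to 10.28 MHz.

10.28 MHz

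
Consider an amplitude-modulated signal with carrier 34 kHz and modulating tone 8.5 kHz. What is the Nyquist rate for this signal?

85 kHz

AM sidebands sit at fc ± fm = 25.5 kHz and 42.5 kHz.
Highest-frequency component: 42.5 kHz.
Nyquist rate = 2 × 42.5 kHz = 85 kHz.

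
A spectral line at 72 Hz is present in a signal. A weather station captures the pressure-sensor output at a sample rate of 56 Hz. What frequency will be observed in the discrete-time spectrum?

16 Hz

72 Hz mod fs = 16 Hz.
16 Hz ≤ fs/2 = 28 Hz, appears at 16 Hz.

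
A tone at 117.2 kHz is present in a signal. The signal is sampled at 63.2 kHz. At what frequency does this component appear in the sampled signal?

117.2 kHz mod fs = 54 kHz.
54 kHz > fs/2 = 31.6 kHz, folds to fs − 54 kHz = 9.2 kHz.

9.2 kHz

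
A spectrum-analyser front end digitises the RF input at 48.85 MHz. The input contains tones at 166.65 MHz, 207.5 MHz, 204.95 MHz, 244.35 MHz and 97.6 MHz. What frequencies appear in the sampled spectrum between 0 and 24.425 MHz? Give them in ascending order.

fs/2 = 24.425 MHz.
166.65 MHz mod fs = 20.1 MHz.
20.1 MHz ≤ fs/2 = 24.425 MHz, appears at 20.1 MHz.
207.5 MHz mod fs = 12.1 MHz.
12.1 MHz ≤ fs/2 = 24.425 MHz, appears at 12.1 MHz.
204.95 MHz mod fs = 9.55 MHz.
9.55 MHz ≤ fs/2 = 24.425 MHz, appears at 9.55 MHz.
244.35 MHz mod fs = 0.1 MHz.
0.1 MHz ≤ fs/2 = 24.425 MHz, appears at 0.1 MHz.
97.6 MHz mod fs = 48.75 MHz.
48.75 MHz > fs/2 = 24.425 MHz, folds to fs − 48.75 MHz = 0.1 MHz.
Distinct values: {0.1 MHz, 9.55 MHz, 12.1 MHz, 20.1 MHz}.

0.1 MHz, 9.55 MHz, 12.1 MHz, 20.1 MHz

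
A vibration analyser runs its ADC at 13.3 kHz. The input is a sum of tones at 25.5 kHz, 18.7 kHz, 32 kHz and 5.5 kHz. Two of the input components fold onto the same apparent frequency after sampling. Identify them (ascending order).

18.7 kHz, 32 kHz

fs/2 = 6.65 kHz.
25.5 kHz mod fs = 12.2 kHz.
12.2 kHz > fs/2 = 6.65 kHz, folds to fs − 12.2 kHz = 1.1 kHz.
18.7 kHz mod fs = 5.4 kHz.
5.4 kHz ≤ fs/2 = 6.65 kHz, appears at 5.4 kHz.
32 kHz mod fs = 5.4 kHz.
5.4 kHz ≤ fs/2 = 6.65 kHz, appears at 5.4 kHz.
5.5 kHz ≤ fs/2 = 6.65 kHz, passes unchanged.
18.7 kHz and 32 kHz both map to 5.4 kHz.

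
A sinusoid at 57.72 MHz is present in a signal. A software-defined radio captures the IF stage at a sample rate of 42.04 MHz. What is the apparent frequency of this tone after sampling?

57.72 MHz mod fs = 15.68 MHz.
15.68 MHz ≤ fs/2 = 21.02 MHz, appears at 15.68 MHz.

15.68 MHz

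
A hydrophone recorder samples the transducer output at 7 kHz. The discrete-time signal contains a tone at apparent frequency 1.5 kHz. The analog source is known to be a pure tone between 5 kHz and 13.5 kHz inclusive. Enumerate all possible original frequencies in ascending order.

Frequencies that alias to 1.5 kHz are k·fs ± 1.5 kHz for integer k ≥ 0.
k=0: 1.5 kHz.
k=1: 5.5 kHz, 8.5 kHz.
k=2: 12.5 kHz, 15.5 kHz.
k=3: 19.5 kHz, 22.5 kHz.
Within [5 kHz, 13.5 kHz]: 5.5 kHz, 8.5 kHz, 12.5 kHz.

5.5 kHz, 8.5 kHz, 12.5 kHz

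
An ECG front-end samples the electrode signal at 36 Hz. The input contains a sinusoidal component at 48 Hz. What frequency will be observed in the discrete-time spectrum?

48 Hz mod fs = 12 Hz.
12 Hz ≤ fs/2 = 18 Hz, appears at 12 Hz.

12 Hz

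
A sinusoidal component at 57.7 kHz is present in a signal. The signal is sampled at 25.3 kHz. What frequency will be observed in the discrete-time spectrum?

7.1 kHz

57.7 kHz mod fs = 7.1 kHz.
7.1 kHz ≤ fs/2 = 12.65 kHz, appears at 7.1 kHz.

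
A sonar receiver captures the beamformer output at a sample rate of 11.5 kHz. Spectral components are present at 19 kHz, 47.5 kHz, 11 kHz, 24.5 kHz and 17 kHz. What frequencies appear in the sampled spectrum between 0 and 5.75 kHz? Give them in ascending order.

fs/2 = 5.75 kHz.
19 kHz mod fs = 7.5 kHz.
7.5 kHz > fs/2 = 5.75 kHz, folds to fs − 7.5 kHz = 4 kHz.
47.5 kHz mod fs = 1.5 kHz.
1.5 kHz ≤ fs/2 = 5.75 kHz, appears at 1.5 kHz.
11 kHz > fs/2 = 5.75 kHz, folds to fs − 11 kHz = 0.5 kHz.
24.5 kHz mod fs = 1.5 kHz.
1.5 kHz ≤ fs/2 = 5.75 kHz, appears at 1.5 kHz.
17 kHz mod fs = 5.5 kHz.
5.5 kHz ≤ fs/2 = 5.75 kHz, appears at 5.5 kHz.
Distinct values: {0.5 kHz, 1.5 kHz, 4 kHz, 5.5 kHz}.

0.5 kHz, 1.5 kHz, 4 kHz, 5.5 kHz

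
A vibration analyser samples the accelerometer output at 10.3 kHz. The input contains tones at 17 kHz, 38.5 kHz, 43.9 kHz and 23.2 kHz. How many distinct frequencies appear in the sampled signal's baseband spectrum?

fs/2 = 5.15 kHz.
17 kHz mod fs = 6.7 kHz.
6.7 kHz > fs/2 = 5.15 kHz, folds to fs − 6.7 kHz = 3.6 kHz.
38.5 kHz mod fs = 7.6 kHz.
7.6 kHz > fs/2 = 5.15 kHz, folds to fs − 7.6 kHz = 2.7 kHz.
43.9 kHz mod fs = 2.7 kHz.
2.7 kHz ≤ fs/2 = 5.15 kHz, appears at 2.7 kHz.
23.2 kHz mod fs = 2.6 kHz.
2.6 kHz ≤ fs/2 = 5.15 kHz, appears at 2.6 kHz.
Distinct values: {2.6 kHz, 2.7 kHz, 3.6 kHz} → 3.

3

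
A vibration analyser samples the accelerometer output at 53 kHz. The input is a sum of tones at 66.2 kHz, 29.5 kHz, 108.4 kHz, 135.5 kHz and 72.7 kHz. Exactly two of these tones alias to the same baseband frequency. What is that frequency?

23.5 kHz

fs/2 = 26.5 kHz.
66.2 kHz mod fs = 13.2 kHz.
13.2 kHz ≤ fs/2 = 26.5 kHz, appears at 13.2 kHz.
29.5 kHz > fs/2 = 26.5 kHz, folds to fs − 29.5 kHz = 23.5 kHz.
108.4 kHz mod fs = 2.4 kHz.
2.4 kHz ≤ fs/2 = 26.5 kHz, appears at 2.4 kHz.
135.5 kHz mod fs = 29.5 kHz.
29.5 kHz > fs/2 = 26.5 kHz, folds to fs − 29.5 kHz = 23.5 kHz.
72.7 kHz mod fs = 19.7 kHz.
19.7 kHz ≤ fs/2 = 26.5 kHz, appears at 19.7 kHz.
29.5 kHz and 135.5 kHz both map to 23.5 kHz.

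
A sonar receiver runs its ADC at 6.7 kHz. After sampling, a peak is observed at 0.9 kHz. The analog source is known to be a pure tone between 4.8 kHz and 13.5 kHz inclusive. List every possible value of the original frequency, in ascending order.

Frequencies that alias to 0.9 kHz are k·fs ± 0.9 kHz for integer k ≥ 0.
k=0: 0.9 kHz.
k=1: 5.8 kHz, 7.6 kHz.
k=2: 12.5 kHz, 14.3 kHz.
k=3: 19.2 kHz, 21 kHz.
Within [4.8 kHz, 13.5 kHz]: 5.8 kHz, 7.6 kHz, 12.5 kHz.

5.8 kHz, 7.6 kHz, 12.5 kHz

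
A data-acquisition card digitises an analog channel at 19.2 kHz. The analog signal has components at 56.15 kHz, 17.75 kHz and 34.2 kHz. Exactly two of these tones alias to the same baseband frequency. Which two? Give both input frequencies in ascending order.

17.75 kHz, 56.15 kHz

fs/2 = 9.6 kHz.
56.15 kHz mod fs = 17.75 kHz.
17.75 kHz > fs/2 = 9.6 kHz, folds to fs − 17.75 kHz = 1.45 kHz.
17.75 kHz > fs/2 = 9.6 kHz, folds to fs − 17.75 kHz = 1.45 kHz.
34.2 kHz mod fs = 15 kHz.
15 kHz > fs/2 = 9.6 kHz, folds to fs − 15 kHz = 4.2 kHz.
17.75 kHz and 56.15 kHz both map to 1.45 kHz.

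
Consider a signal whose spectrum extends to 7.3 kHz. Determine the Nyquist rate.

14.6 kHz

Nyquist rate = 2 × 7.3 kHz = 14.6 kHz.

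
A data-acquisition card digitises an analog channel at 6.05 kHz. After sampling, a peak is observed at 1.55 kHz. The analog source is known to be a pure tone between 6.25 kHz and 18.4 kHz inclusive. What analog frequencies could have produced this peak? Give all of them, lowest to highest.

7.6 kHz, 10.55 kHz, 13.65 kHz, 16.6 kHz

Frequencies that alias to 1.55 kHz are k·fs ± 1.55 kHz for integer k ≥ 0.
k=0: 1.55 kHz.
k=1: 4.5 kHz, 7.6 kHz.
k=2: 10.55 kHz, 13.65 kHz.
k=3: 16.6 kHz, 19.7 kHz.
k=4: 22.65 kHz, 25.75 kHz.
Within [6.25 kHz, 18.4 kHz]: 7.6 kHz, 10.55 kHz, 13.65 kHz, 16.6 kHz.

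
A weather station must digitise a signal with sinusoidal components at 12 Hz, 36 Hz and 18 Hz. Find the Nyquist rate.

Highest-frequency component: 36 Hz.
Nyquist rate = 2 × 36 Hz = 72 Hz.

72 Hz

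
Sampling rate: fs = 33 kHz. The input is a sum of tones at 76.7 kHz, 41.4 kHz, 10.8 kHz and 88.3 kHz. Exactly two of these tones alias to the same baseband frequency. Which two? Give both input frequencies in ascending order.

76.7 kHz, 88.3 kHz

fs/2 = 16.5 kHz.
76.7 kHz mod fs = 10.7 kHz.
10.7 kHz ≤ fs/2 = 16.5 kHz, appears at 10.7 kHz.
41.4 kHz mod fs = 8.4 kHz.
8.4 kHz ≤ fs/2 = 16.5 kHz, appears at 8.4 kHz.
10.8 kHz ≤ fs/2 = 16.5 kHz, passes unchanged.
88.3 kHz mod fs = 22.3 kHz.
22.3 kHz > fs/2 = 16.5 kHz, folds to fs − 22.3 kHz = 10.7 kHz.
76.7 kHz and 88.3 kHz both map to 10.7 kHz.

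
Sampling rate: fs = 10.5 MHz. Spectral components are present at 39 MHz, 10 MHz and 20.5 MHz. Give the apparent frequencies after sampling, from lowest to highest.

0.5 MHz, 3 MHz

fs/2 = 5.25 MHz.
39 MHz mod fs = 7.5 MHz.
7.5 MHz > fs/2 = 5.25 MHz, folds to fs − 7.5 MHz = 3 MHz.
10 MHz > fs/2 = 5.25 MHz, folds to fs − 10 MHz = 0.5 MHz.
20.5 MHz mod fs = 10 MHz.
10 MHz > fs/2 = 5.25 MHz, folds to fs − 10 MHz = 0.5 MHz.
Distinct values: {0.5 MHz, 3 MHz}.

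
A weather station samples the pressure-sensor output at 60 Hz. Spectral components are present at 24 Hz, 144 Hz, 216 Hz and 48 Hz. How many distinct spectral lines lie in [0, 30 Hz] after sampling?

fs/2 = 30 Hz.
24 Hz ≤ fs/2 = 30 Hz, passes unchanged.
144 Hz mod fs = 24 Hz.
24 Hz ≤ fs/2 = 30 Hz, appears at 24 Hz.
216 Hz mod fs = 36 Hz.
36 Hz > fs/2 = 30 Hz, folds to fs − 36 Hz = 24 Hz.
48 Hz > fs/2 = 30 Hz, folds to fs − 48 Hz = 12 Hz.
Distinct values: {12 Hz, 24 Hz} → 2.

2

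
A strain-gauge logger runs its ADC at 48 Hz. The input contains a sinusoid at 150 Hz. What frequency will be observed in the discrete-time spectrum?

150 Hz mod fs = 6 Hz.
6 Hz ≤ fs/2 = 24 Hz, appears at 6 Hz.

6 Hz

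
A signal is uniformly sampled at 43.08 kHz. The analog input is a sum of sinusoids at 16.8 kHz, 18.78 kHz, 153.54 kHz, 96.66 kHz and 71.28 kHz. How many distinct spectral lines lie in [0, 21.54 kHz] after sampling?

fs/2 = 21.54 kHz.
16.8 kHz ≤ fs/2 = 21.54 kHz, passes unchanged.
18.78 kHz ≤ fs/2 = 21.54 kHz, passes unchanged.
153.54 kHz mod fs = 24.3 kHz.
24.3 kHz > fs/2 = 21.54 kHz, folds to fs − 24.3 kHz = 18.78 kHz.
96.66 kHz mod fs = 10.5 kHz.
10.5 kHz ≤ fs/2 = 21.54 kHz, appears at 10.5 kHz.
71.28 kHz mod fs = 28.2 kHz.
28.2 kHz > fs/2 = 21.54 kHz, folds to fs − 28.2 kHz = 14.88 kHz.
Distinct values: {10.5 kHz, 14.88 kHz, 16.8 kHz, 18.78 kHz} → 4.

4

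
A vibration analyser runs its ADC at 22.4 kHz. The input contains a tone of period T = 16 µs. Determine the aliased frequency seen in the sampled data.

T = 16 µs → f = 1/T = 62.5 kHz.
62.5 kHz mod fs = 17.7 kHz.
17.7 kHz > fs/2 = 11.2 kHz, folds to fs − 17.7 kHz = 4.7 kHz.

4.7 kHz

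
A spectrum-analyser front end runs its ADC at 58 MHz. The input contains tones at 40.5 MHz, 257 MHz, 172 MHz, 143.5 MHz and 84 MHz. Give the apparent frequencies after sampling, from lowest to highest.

2 MHz, 17.5 MHz, 25 MHz, 26 MHz, 27.5 MHz

fs/2 = 29 MHz.
40.5 MHz > fs/2 = 29 MHz, folds to fs − 40.5 MHz = 17.5 MHz.
257 MHz mod fs = 25 MHz.
25 MHz ≤ fs/2 = 29 MHz, appears at 25 MHz.
172 MHz mod fs = 56 MHz.
56 MHz > fs/2 = 29 MHz, folds to fs − 56 MHz = 2 MHz.
143.5 MHz mod fs = 27.5 MHz.
27.5 MHz ≤ fs/2 = 29 MHz, appears at 27.5 MHz.
84 MHz mod fs = 26 MHz.
26 MHz ≤ fs/2 = 29 MHz, appears at 26 MHz.
Distinct values: {2 MHz, 17.5 MHz, 25 MHz, 26 MHz, 27.5 MHz}.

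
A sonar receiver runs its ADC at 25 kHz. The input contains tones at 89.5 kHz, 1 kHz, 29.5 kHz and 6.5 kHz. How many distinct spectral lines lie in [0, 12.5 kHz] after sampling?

4

fs/2 = 12.5 kHz.
89.5 kHz mod fs = 14.5 kHz.
14.5 kHz > fs/2 = 12.5 kHz, folds to fs − 14.5 kHz = 10.5 kHz.
1 kHz ≤ fs/2 = 12.5 kHz, passes unchanged.
29.5 kHz mod fs = 4.5 kHz.
4.5 kHz ≤ fs/2 = 12.5 kHz, appears at 4.5 kHz.
6.5 kHz ≤ fs/2 = 12.5 kHz, passes unchanged.
Distinct values: {1 kHz, 4.5 kHz, 6.5 kHz, 10.5 kHz} → 4.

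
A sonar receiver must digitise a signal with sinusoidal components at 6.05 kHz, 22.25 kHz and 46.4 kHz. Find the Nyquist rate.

92.8 kHz

Highest-frequency component: 46.4 kHz.
Nyquist rate = 2 × 46.4 kHz = 92.8 kHz.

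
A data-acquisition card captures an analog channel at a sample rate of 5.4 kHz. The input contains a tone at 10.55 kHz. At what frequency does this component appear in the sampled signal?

10.55 kHz mod fs = 5.15 kHz.
5.15 kHz > fs/2 = 2.7 kHz, folds to fs − 5.15 kHz = 0.25 kHz.

0.25 kHz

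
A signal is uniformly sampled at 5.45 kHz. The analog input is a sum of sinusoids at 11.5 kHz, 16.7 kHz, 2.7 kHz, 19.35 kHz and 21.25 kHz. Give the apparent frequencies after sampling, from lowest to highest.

0.35 kHz, 0.55 kHz, 0.6 kHz, 2.45 kHz, 2.7 kHz

fs/2 = 2.725 kHz.
11.5 kHz mod fs = 0.6 kHz.
0.6 kHz ≤ fs/2 = 2.725 kHz, appears at 0.6 kHz.
16.7 kHz mod fs = 0.35 kHz.
0.35 kHz ≤ fs/2 = 2.725 kHz, appears at 0.35 kHz.
2.7 kHz ≤ fs/2 = 2.725 kHz, passes unchanged.
19.35 kHz mod fs = 3 kHz.
3 kHz > fs/2 = 2.725 kHz, folds to fs − 3 kHz = 2.45 kHz.
21.25 kHz mod fs = 4.9 kHz.
4.9 kHz > fs/2 = 2.725 kHz, folds to fs − 4.9 kHz = 0.55 kHz.
Distinct values: {0.35 kHz, 0.55 kHz, 0.6 kHz, 2.45 kHz, 2.7 kHz}.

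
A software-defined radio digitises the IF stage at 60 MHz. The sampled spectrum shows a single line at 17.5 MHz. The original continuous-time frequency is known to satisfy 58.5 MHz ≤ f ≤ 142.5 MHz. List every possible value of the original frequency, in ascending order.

Frequencies that alias to 17.5 MHz are k·fs ± 17.5 MHz for integer k ≥ 0.
k=0: 17.5 MHz.
k=1: 42.5 MHz, 77.5 MHz.
k=2: 102.5 MHz, 137.5 MHz.
k=3: 162.5 MHz, 197.5 MHz.
Within [58.5 MHz, 142.5 MHz]: 77.5 MHz, 102.5 MHz, 137.5 MHz.

77.5 MHz, 102.5 MHz, 137.5 MHz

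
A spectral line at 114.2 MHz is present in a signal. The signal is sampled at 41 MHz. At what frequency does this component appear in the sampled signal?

114.2 MHz mod fs = 32.2 MHz.
32.2 MHz > fs/2 = 20.5 MHz, folds to fs − 32.2 MHz = 8.8 MHz.

8.8 MHz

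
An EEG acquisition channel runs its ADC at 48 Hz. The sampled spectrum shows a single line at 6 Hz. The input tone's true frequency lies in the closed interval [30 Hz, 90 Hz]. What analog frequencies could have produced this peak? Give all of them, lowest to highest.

Frequencies that alias to 6 Hz are k·fs ± 6 Hz for integer k ≥ 0.
k=0: 6 Hz.
k=1: 42 Hz, 54 Hz.
k=2: 90 Hz, 102 Hz.
k=3: 138 Hz, 150 Hz.
Within [30 Hz, 90 Hz]: 42 Hz, 54 Hz, 90 Hz.

42 Hz, 54 Hz, 90 Hz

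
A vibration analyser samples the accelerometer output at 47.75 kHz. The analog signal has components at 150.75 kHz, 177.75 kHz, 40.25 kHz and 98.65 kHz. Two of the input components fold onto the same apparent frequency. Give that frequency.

fs/2 = 23.875 kHz.
150.75 kHz mod fs = 7.5 kHz.
7.5 kHz ≤ fs/2 = 23.875 kHz, appears at 7.5 kHz.
177.75 kHz mod fs = 34.5 kHz.
34.5 kHz > fs/2 = 23.875 kHz, folds to fs − 34.5 kHz = 13.25 kHz.
40.25 kHz > fs/2 = 23.875 kHz, folds to fs − 40.25 kHz = 7.5 kHz.
98.65 kHz mod fs = 3.15 kHz.
3.15 kHz ≤ fs/2 = 23.875 kHz, appears at 3.15 kHz.
40.25 kHz and 150.75 kHz both map to 7.5 kHz.

7.5 kHz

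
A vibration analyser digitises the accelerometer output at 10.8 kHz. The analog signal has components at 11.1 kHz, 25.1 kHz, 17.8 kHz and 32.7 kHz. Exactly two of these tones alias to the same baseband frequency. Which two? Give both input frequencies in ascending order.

11.1 kHz, 32.7 kHz

fs/2 = 5.4 kHz.
11.1 kHz mod fs = 0.3 kHz.
0.3 kHz ≤ fs/2 = 5.4 kHz, appears at 0.3 kHz.
25.1 kHz mod fs = 3.5 kHz.
3.5 kHz ≤ fs/2 = 5.4 kHz, appears at 3.5 kHz.
17.8 kHz mod fs = 7 kHz.
7 kHz > fs/2 = 5.4 kHz, folds to fs − 7 kHz = 3.8 kHz.
32.7 kHz mod fs = 0.3 kHz.
0.3 kHz ≤ fs/2 = 5.4 kHz, appears at 0.3 kHz.
11.1 kHz and 32.7 kHz both map to 0.3 kHz.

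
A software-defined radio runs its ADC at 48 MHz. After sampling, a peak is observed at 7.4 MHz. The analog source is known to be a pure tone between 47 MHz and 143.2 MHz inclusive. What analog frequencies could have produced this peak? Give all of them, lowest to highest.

Frequencies that alias to 7.4 MHz are k·fs ± 7.4 MHz for integer k ≥ 0.
k=0: 7.4 MHz.
k=1: 40.6 MHz, 55.4 MHz.
k=2: 88.6 MHz, 103.4 MHz.
k=3: 136.6 MHz, 151.4 MHz.
k=4: 184.6 MHz, 199.4 MHz.
Within [47 MHz, 143.2 MHz]: 55.4 MHz, 88.6 MHz, 103.4 MHz, 136.6 MHz.

55.4 MHz, 88.6 MHz, 103.4 MHz, 136.6 MHz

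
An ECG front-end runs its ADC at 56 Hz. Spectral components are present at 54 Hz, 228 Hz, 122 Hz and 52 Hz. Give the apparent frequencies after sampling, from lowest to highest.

2 Hz, 4 Hz, 10 Hz

fs/2 = 28 Hz.
54 Hz > fs/2 = 28 Hz, folds to fs − 54 Hz = 2 Hz.
228 Hz mod fs = 4 Hz.
4 Hz ≤ fs/2 = 28 Hz, appears at 4 Hz.
122 Hz mod fs = 10 Hz.
10 Hz ≤ fs/2 = 28 Hz, appears at 10 Hz.
52 Hz > fs/2 = 28 Hz, folds to fs − 52 Hz = 4 Hz.
Distinct values: {2 Hz, 4 Hz, 10 Hz}.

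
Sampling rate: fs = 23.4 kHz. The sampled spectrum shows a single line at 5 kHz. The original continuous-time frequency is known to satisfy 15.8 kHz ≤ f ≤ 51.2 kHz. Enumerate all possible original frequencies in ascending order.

Frequencies that alias to 5 kHz are k·fs ± 5 kHz for integer k ≥ 0.
k=0: 5 kHz.
k=1: 18.4 kHz, 28.4 kHz.
k=2: 41.8 kHz, 51.8 kHz.
k=3: 65.2 kHz, 75.2 kHz.
Within [15.8 kHz, 51.2 kHz]: 18.4 kHz, 28.4 kHz, 41.8 kHz.

18.4 kHz, 28.4 kHz, 41.8 kHz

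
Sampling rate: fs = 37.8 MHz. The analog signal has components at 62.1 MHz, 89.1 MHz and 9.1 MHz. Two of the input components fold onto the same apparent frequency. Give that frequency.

13.5 MHz

fs/2 = 18.9 MHz.
62.1 MHz mod fs = 24.3 MHz.
24.3 MHz > fs/2 = 18.9 MHz, folds to fs − 24.3 MHz = 13.5 MHz.
89.1 MHz mod fs = 13.5 MHz.
13.5 MHz ≤ fs/2 = 18.9 MHz, appears at 13.5 MHz.
9.1 MHz ≤ fs/2 = 18.9 MHz, passes unchanged.
62.1 MHz and 89.1 MHz both map to 13.5 MHz.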